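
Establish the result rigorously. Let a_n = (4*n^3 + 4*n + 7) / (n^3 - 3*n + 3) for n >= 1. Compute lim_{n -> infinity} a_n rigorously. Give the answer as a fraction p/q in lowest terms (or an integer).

Divide numerator and denominator by n^3, the highest power:
numerator / n^3 = 4 + 4/n^2 + 7/n^3
denominator / n^3 = 1 - 3/n^2 + 3/n^3
As n -> infinity, all terms of the form c/n^k (k >= 1) tend to 0.
So numerator / n^3 -> 4 and denominator / n^3 -> 1.
Therefore lim a_n = 4.

4


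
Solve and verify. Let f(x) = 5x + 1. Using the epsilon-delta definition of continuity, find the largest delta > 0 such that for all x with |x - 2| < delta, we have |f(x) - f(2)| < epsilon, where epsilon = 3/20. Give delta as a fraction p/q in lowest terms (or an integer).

We compute f(2) = 5*(2) + 1 = 11.
|f(x) - f(2)| = |5x + 1 - (11)| = |5(x - 2)| = 5|x - 2|.
We need 5|x - 2| < 3/20, i.e. |x - 2| < 3/20 / 5 = 3/100.
So any delta <= 3/100 works. Conversely, if delta > 3/100, then x = 2 + 3/100 satisfies |x - 2| = 3/100 < delta but |f(x) - f(2)| = 5 * 3/100 = 3/20, which is not < 3/20; so no larger delta works.
Hence the largest such delta is 3/100.

3/100


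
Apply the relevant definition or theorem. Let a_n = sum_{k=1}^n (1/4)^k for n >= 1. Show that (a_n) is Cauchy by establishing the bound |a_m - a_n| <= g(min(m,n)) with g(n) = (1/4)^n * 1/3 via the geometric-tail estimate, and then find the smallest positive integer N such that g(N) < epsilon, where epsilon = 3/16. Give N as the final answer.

For m > n >= 1: |a_m - a_n| = sum_{k=n+1}^m (1/4)^k < sum_{k=n+1}^infinity (1/4)^k = (1/4)^(n+1) / (1 - 1/4) = (1/4)^n * (1/4) * (4/3) = (1/4)^n * 1/3.
So g(n) = (1/4)^n / 3. Since g(n) -> 0, (a_n) is Cauchy.
Now solve g(N) < 3/16: (1/4)^N / 3 < 3/16 <=> 4^N > 1 / (3 * 3/16) = 16/9.
Check powers of 4: 4^0 = 1 <= 16/9, 4^1 = 4 > 16/9.
So the smallest such N is 1. Check: g(1) = 1/(3 * 4) = 1/12 < 3/16.

1


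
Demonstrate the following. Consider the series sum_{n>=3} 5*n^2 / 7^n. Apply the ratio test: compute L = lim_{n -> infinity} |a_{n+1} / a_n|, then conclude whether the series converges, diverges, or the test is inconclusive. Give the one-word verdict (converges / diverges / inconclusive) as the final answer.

Let a_n denote the general term. Form the ratio a_{n+1}/a_n and simplify:
a_{n+1}/a_n = (n + 1)^2/(7*n^2)
Take the limit as n -> infinity: L = 1/7.
Since L = 1/7 < 1, the ratio test implies the series converges.

converges


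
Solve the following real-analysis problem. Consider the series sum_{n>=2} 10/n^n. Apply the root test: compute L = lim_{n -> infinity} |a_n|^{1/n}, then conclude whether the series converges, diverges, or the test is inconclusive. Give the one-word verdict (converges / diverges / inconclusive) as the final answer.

Let a_n denote the general term. Form |a_n|^(1/n) and simplify:
|a_n|^(1/n) = 10^(1/n)/n
Take the limit as n -> infinity: L = 0.
Since L = 0 < 1, the root test implies convergence.

converges


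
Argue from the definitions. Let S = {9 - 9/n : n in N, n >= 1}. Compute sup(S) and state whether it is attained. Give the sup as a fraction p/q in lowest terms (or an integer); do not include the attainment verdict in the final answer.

Analysis:
- Values: 0, 9/2, 6, 27/4, ... strictly increasing.
- Minimum is 0 (n=1); inf = 0 (attained).
- 9 - 9/n -> 9 from below; sup = 9, not attained.
Conclusion: sup(S) = 9, not attained in S.

9


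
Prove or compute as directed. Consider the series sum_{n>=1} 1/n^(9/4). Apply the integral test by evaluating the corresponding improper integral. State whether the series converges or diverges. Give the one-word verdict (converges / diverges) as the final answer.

Let f(x) = x^(-9/4). Then f is positive, continuous, and decreasing on [1, infinity), so the integral test applies.
Compute the improper integral int_{1}^infinity f(x) dx:
  antiderivative F(x) = -4/(5*x^(5/4)).
  As x -> infinity, F(x) -> 0 (since p = 9/4 > 1).
  So int = F(infinity) - F(1) = 0 - (-4/5) = 4/5.
  Finite, so by the integral test, the series converges.

converges


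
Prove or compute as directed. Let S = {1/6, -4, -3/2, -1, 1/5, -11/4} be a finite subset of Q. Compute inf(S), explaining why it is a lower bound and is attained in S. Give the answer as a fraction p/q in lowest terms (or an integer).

S is finite, so inf(S) = min(S).
Sorted increasing:
-4, -11/4, -3/2, -1, 1/6, 1/5
The extremum is -4.
For every x in S, x >= -4. And -4 is in S, so it is attained.
Therefore inf(S) = -4.

-4


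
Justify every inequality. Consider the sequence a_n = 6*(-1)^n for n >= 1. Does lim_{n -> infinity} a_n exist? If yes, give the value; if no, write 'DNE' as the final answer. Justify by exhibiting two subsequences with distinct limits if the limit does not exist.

Examine the behaviour of a_n along subsequences.
Even-n subsequence a_{2k} = 6 -> 6. Odd-n subsequence a_{2k+1} = -6 -> -6.
Since these two subsequential limits are 6 and -6, distinct, the full sequence cannot converge (a convergent sequence has all subsequences tending to the same limit). So lim a_n does not exist.

DNE


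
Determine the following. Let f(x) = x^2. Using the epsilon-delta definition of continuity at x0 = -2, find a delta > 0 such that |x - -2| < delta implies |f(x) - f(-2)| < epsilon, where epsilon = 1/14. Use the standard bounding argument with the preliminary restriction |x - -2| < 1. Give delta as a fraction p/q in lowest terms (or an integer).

Factor: |x^2 - (-2)^2| = |x - -2| * |x + -2|.
Impose |x - -2| < 1 first. Then |x + -2| = |(x - -2) + 2*(-2)| <= |x - -2| + 2*|-2| < 1 + 4 = 5.
So |x^2 - (-2)^2| < delta * 5.
We need delta * 5 <= 1/14, i.e. delta <= 1/14/5 = 1/70.
Since 1/70 < 1, this is tighter than 1; take delta = 1/70.
So delta = 1/70 works.

1/70


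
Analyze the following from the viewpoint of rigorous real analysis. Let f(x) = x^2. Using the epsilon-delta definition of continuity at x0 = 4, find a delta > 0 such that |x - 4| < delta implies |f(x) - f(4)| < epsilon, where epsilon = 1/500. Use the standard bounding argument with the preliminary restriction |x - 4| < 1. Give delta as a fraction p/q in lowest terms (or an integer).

Factor: |x^2 - (4)^2| = |x - 4| * |x + 4|.
Impose |x - 4| < 1 first. Then |x + 4| = |(x - 4) + 2*(4)| <= |x - 4| + 2*|4| < 1 + 8 = 9.
So |x^2 - (4)^2| < delta * 9.
We need delta * 9 <= 1/500, i.e. delta <= 1/500/9 = 1/4500.
Since 1/4500 < 1, this is tighter than 1; take delta = 1/4500.
So delta = 1/4500 works.

1/4500


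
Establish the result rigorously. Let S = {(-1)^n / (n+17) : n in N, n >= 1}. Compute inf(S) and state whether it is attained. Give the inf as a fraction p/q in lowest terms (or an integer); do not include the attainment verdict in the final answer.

Analysis:
- Values: -1/18, 1/19, -1/20, 1/21, -1/22, ...
- Positive terms (even n): 1/(2+17), 1/(4+17), ... decreasing -> max = 1/19 (n=2).
- Negative terms (odd n): -1/(1+17), -1/(3+17), ... increasing -> min = -1/18 (n=1).
- So sup = 1/19 (attained at n=2); inf = -1/18 (attained at n=1).
Conclusion: inf(S) = -1/18, attained in S.

-1/18


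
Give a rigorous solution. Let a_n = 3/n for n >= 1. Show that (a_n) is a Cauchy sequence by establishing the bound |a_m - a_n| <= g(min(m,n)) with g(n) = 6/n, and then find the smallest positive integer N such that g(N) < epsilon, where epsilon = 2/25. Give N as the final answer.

For any m, n >= 1, by the triangle inequality:
|a_m - a_n| = |3/m - 3/n| <= 3*1/m + 3*1/n <= 6/min(m,n).
So g(n) = 6/n bounds the Cauchy difference. Since g(n) -> 0, (a_n) is Cauchy.
Now solve g(N) < 2/25: 6/N < 2/25 <=> N > 6 / (2/25) = 75.
The smallest integer strictly greater than 75 is N = 76.
Check: g(76) = 6/76 = 3/38 < 2/25; g(75) = 2/25 >= 2/25. So N = 76.

76


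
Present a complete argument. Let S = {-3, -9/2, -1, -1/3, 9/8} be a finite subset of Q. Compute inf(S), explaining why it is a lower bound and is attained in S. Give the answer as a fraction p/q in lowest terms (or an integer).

S is finite, so inf(S) = min(S).
Sorted increasing:
-9/2, -3, -1, -1/3, 9/8
The extremum is -9/2.
For every x in S, x >= -9/2. And -9/2 is in S, so it is attained.
Therefore inf(S) = -9/2.

-9/2


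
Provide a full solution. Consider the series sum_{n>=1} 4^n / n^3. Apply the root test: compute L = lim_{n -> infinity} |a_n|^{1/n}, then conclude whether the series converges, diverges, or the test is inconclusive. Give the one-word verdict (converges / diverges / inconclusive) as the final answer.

Let a_n denote the general term. Form |a_n|^(1/n) and simplify:
|a_n|^(1/n) = 4/n^(3/n)
Take the limit as n -> infinity: L = 4.
Since L = 4 > 1, the root test implies divergence.

diverges


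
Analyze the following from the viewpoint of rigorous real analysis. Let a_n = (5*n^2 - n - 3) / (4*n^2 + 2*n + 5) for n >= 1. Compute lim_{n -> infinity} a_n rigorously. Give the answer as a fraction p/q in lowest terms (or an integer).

Divide numerator and denominator by n^2, the highest power:
numerator / n^2 = 5 - 1/n - 3/n^2
denominator / n^2 = 4 + 2/n + 5/n^2
As n -> infinity, all terms of the form c/n^k (k >= 1) tend to 0.
So numerator / n^2 -> 5 and denominator / n^2 -> 4.
Therefore lim a_n = 5/4.

5/4


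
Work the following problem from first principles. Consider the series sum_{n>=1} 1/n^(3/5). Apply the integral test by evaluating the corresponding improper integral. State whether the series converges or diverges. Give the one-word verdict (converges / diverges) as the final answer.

Let f(x) = x^(-3/5). Then f is positive, continuous, and decreasing on [1, infinity), so the integral test applies.
Compute the improper integral int_{1}^infinity f(x) dx:
  antiderivative F(x) = 5*x^(2/5)/2.
  As x -> infinity, F(x) -> infinity (since p = 3/5 < 1).
  So the integral diverges. By the integral test, the series diverges.

diverges


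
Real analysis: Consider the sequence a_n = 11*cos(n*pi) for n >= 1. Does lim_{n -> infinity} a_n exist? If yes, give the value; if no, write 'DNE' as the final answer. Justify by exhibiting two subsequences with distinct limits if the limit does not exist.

Examine the behaviour of a_n along subsequences.
cos(n*pi) = (-1)^n, so a_n = 11*(-1)^n. a_{2k} = 11 -> 11. a_{2k+1} = -11 -> -11.
Since these two subsequential limits are 11 and -11, distinct, the full sequence cannot converge (a convergent sequence has all subsequences tending to the same limit). So lim a_n does not exist.

DNE


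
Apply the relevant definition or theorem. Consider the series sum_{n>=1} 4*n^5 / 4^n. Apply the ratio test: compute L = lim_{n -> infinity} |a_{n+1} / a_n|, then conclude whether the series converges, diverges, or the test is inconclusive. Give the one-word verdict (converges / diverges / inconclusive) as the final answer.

Let a_n denote the general term. Form the ratio a_{n+1}/a_n and simplify:
a_{n+1}/a_n = (n + 1)^5/(4*n^5)
Take the limit as n -> infinity: L = 1/4.
Since L = 1/4 < 1, the ratio test implies the series converges.

converges


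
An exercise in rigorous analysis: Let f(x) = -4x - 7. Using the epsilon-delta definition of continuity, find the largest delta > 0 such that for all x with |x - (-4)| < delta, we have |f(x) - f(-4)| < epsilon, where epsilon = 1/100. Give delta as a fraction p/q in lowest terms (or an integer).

We compute f(-4) = -4*(-4) - 7 = 9.
|f(x) - f(-4)| = |-4x - 7 - (9)| = |-4(x - (-4))| = 4|x - (-4)|.
We need 4|x - (-4)| < 1/100, i.e. |x - (-4)| < 1/100 / 4 = 1/400.
So any delta <= 1/400 works. Conversely, if delta > 1/400, then x = -4 + 1/400 satisfies |x - (-4)| = 1/400 < delta but |f(x) - f(-4)| = 4 * 1/400 = 1/100, which is not < 1/100; so no larger delta works.
Hence the largest such delta is 1/400.

1/400


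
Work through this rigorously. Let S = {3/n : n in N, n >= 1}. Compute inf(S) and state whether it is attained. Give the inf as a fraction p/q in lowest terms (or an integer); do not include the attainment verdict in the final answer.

Analysis:
- Values: 3, 3/2, 1, 3/4, ... strictly decreasing.
- The maximum is 3 (n=1); sup = 3 (attained).
- The set is bounded below by 0; 3/n -> 0 so 0 is the greatest lower bound.
- 0 is not in the set, so inf = 0 is not attained.
Conclusion: inf(S) = 0, not attained in S.

0


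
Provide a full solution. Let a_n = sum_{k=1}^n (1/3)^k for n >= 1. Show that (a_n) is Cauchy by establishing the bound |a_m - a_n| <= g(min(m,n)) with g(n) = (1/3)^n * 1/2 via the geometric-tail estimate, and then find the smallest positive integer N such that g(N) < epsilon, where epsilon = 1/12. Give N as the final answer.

For m > n >= 1: |a_m - a_n| = sum_{k=n+1}^m (1/3)^k < sum_{k=n+1}^infinity (1/3)^k = (1/3)^(n+1) / (1 - 1/3) = (1/3)^n * (1/3) * (3/2) = (1/3)^n * 1/2.
So g(n) = (1/3)^n / 2. Since g(n) -> 0, (a_n) is Cauchy.
Now solve g(N) < 1/12: (1/3)^N / 2 < 1/12 <=> 3^N > 1 / (2 * 1/12) = 6.
Check powers of 3: 3^1 = 3 <= 6, 3^2 = 9 > 6.
So the smallest such N is 2. Check: g(2) = 1/(2 * 9) = 1/18 < 1/12.

2


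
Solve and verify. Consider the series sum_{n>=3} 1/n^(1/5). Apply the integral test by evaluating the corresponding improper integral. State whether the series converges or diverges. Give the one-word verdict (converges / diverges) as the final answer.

Let f(x) = x^(-1/5). Then f is positive, continuous, and decreasing on [3, infinity), so the integral test applies.
Compute the improper integral int_{3}^infinity f(x) dx:
  antiderivative F(x) = 5*x^(4/5)/4.
  As x -> infinity, F(x) -> infinity (since p = 1/5 < 1).
  So the integral diverges. By the integral test, the series diverges.

diverges


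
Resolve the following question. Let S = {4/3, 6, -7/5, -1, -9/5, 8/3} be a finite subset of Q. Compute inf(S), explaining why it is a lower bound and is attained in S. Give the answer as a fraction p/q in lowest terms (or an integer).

S is finite, so inf(S) = min(S).
Sorted increasing:
-9/5, -7/5, -1, 4/3, 8/3, 6
The extremum is -9/5.
For every x in S, x >= -9/5. And -9/5 is in S, so it is attained.
Therefore inf(S) = -9/5.

-9/5


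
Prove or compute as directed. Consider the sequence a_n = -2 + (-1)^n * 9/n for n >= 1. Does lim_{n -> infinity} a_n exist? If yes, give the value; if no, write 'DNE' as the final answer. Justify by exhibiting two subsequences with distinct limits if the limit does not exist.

Examine the behaviour of a_n along subsequences.
Even-n subsequence a_{2k} = -2 + 9/(2k) -> -2. Odd-n subsequence a_{2k+1} = -2 - 9/(2k+1) -> -2. Both tend to -2, which suggests the limit is -2; verify directly.
|a_n - (-2)| = |(-1)^n * 9/n| = 9/n for every n >= 1.
Given epsilon > 0, choose a positive integer N > 9/epsilon. Then for all n >= N, |a_n - (-2)| = 9/n <= 9/N < epsilon.
So by the definition of the limit, lim a_n exists and equals -2.

-2


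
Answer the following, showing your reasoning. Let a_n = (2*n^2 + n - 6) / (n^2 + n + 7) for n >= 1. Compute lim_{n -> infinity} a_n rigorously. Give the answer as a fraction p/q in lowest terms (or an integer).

Divide numerator and denominator by n^2, the highest power:
numerator / n^2 = 2 + 1/n - 6/n^2
denominator / n^2 = 1 + 1/n + 7/n^2
As n -> infinity, all terms of the form c/n^k (k >= 1) tend to 0.
So numerator / n^2 -> 2 and denominator / n^2 -> 1.
Therefore lim a_n = 2.

2


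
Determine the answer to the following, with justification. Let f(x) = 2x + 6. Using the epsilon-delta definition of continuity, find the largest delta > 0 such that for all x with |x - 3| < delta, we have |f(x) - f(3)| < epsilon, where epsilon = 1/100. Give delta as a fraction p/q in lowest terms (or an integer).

We compute f(3) = 2*(3) + 6 = 12.
|f(x) - f(3)| = |2x + 6 - (12)| = |2(x - 3)| = 2|x - 3|.
We need 2|x - 3| < 1/100, i.e. |x - 3| < 1/100 / 2 = 1/200.
So any delta <= 1/200 works. Conversely, if delta > 1/200, then x = 3 + 1/200 satisfies |x - 3| = 1/200 < delta but |f(x) - f(3)| = 2 * 1/200 = 1/100, which is not < 1/100; so no larger delta works.
Hence the largest such delta is 1/200.

1/200


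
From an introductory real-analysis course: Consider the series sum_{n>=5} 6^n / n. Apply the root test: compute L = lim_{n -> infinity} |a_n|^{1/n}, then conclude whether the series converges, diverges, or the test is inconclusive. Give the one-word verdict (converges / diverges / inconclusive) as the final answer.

Let a_n denote the general term. Form |a_n|^(1/n) and simplify:
|a_n|^(1/n) = 6/n^(1/n)
Take the limit as n -> infinity: L = 6.
Since L = 6 > 1, the root test implies divergence.

diverges


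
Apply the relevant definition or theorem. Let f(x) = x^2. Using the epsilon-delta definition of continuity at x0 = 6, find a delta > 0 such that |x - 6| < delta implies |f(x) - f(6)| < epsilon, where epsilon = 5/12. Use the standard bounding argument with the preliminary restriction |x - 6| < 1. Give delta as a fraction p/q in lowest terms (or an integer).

Factor: |x^2 - (6)^2| = |x - 6| * |x + 6|.
Impose |x - 6| < 1 first. Then |x + 6| = |(x - 6) + 2*(6)| <= |x - 6| + 2*|6| < 1 + 12 = 13.
So |x^2 - (6)^2| < delta * 13.
We need delta * 13 <= 5/12, i.e. delta <= 5/12/13 = 5/156.
Since 5/156 < 1, this is tighter than 1; take delta = 5/156.
So delta = 5/156 works.

5/156


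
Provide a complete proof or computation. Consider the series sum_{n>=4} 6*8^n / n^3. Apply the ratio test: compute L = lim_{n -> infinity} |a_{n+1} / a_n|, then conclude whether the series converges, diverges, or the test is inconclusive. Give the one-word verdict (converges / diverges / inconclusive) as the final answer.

Let a_n denote the general term. Form the ratio a_{n+1}/a_n and simplify:
a_{n+1}/a_n = 8*n^3/(n + 1)^3
Take the limit as n -> infinity: L = 8.
Since L = 8 > 1 (or L = infinity), the ratio test implies the series diverges.

diverges


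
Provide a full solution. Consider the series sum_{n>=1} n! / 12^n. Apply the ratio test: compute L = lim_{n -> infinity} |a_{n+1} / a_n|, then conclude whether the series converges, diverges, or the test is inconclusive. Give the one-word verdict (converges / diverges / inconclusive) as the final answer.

Let a_n denote the general term. Form the ratio a_{n+1}/a_n and simplify:
a_{n+1}/a_n = n/12 + 1/12
Take the limit as n -> infinity: L = infinity.
Since L = infinity > 1 (or L = infinity), the ratio test implies the series diverges.

diverges


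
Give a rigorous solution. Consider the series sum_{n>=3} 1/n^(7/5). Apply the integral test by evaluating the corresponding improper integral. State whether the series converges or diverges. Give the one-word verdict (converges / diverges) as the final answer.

Let f(x) = x^(-7/5). Then f is positive, continuous, and decreasing on [3, infinity), so the integral test applies.
Compute the improper integral int_{3}^infinity f(x) dx:
  antiderivative F(x) = -5/(2*x^(2/5)).
  As x -> infinity, F(x) -> 0 (since p = 7/5 > 1).
  So int = F(infinity) - F(3) = 0 - (-5*3^(3/5)/6) = 5*3^(3/5)/6.
  Finite, so by the integral test, the series converges.

converges


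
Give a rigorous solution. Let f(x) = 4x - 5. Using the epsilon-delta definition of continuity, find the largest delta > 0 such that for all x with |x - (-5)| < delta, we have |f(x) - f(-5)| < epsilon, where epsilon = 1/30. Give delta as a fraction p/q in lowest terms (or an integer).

We compute f(-5) = 4*(-5) - 5 = -25.
|f(x) - f(-5)| = |4x - 5 - (-25)| = |4(x - (-5))| = 4|x - (-5)|.
We need 4|x - (-5)| < 1/30, i.e. |x - (-5)| < 1/30 / 4 = 1/120.
So any delta <= 1/120 works. Conversely, if delta > 1/120, then x = -5 + 1/120 satisfies |x - (-5)| = 1/120 < delta but |f(x) - f(-5)| = 4 * 1/120 = 1/30, which is not < 1/30; so no larger delta works.
Hence the largest such delta is 1/120.

1/120


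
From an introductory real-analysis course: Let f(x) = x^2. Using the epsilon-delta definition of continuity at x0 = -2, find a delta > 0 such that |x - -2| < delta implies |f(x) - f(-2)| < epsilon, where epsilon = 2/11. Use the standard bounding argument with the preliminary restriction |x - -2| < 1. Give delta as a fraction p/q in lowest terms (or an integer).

Factor: |x^2 - (-2)^2| = |x - -2| * |x + -2|.
Impose |x - -2| < 1 first. Then |x + -2| = |(x - -2) + 2*(-2)| <= |x - -2| + 2*|-2| < 1 + 4 = 5.
So |x^2 - (-2)^2| < delta * 5.
We need delta * 5 <= 2/11, i.e. delta <= 2/11/5 = 2/55.
Since 2/55 < 1, this is tighter than 1; take delta = 2/55.
So delta = 2/55 works.

2/55


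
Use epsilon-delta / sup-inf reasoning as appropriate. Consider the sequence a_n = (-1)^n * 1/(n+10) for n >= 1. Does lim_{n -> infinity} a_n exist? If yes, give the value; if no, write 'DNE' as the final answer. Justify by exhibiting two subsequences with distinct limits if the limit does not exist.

Examine the behaviour of a_n along subsequences.
Even-n subsequence a_{2k} = 1/(2k+10) -> 0. Odd-n subsequence a_{2k+1} = -1/(2k+11) -> 0. Both tend to 0, which suggests the limit is 0; verify directly.
|a_n - 0| = 1/(n+10) < 1/n for every n >= 1.
Given epsilon > 0, choose a positive integer N > 1/epsilon. Then for all n >= N, |a_n| < 1/n <= 1/N < epsilon.
So by the definition of the limit, lim a_n exists and equals 0.

0


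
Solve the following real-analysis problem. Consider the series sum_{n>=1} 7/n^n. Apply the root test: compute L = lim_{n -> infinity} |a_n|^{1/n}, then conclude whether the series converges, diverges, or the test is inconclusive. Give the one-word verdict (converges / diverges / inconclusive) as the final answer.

Let a_n denote the general term. Form |a_n|^(1/n) and simplify:
|a_n|^(1/n) = 7^(1/n)/n
Take the limit as n -> infinity: L = 0.
Since L = 0 < 1, the root test implies convergence.

converges


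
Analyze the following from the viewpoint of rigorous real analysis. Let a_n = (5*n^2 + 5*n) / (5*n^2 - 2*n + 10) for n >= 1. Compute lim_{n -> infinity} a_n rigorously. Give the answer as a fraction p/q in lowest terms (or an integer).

Divide numerator and denominator by n^2, the highest power:
numerator / n^2 = 5 + 5/n
denominator / n^2 = 5 - 2/n + 10/n^2
As n -> infinity, all terms of the form c/n^k (k >= 1) tend to 0.
So numerator / n^2 -> 5 and denominator / n^2 -> 5.
Therefore lim a_n = 1.

1


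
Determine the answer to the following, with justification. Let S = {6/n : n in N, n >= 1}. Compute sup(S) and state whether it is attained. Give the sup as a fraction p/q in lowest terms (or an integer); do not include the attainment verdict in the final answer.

Analysis:
- Values: 6, 3, 2, 3/2, ... strictly decreasing.
- The maximum is 6 (n=1); sup = 6 (attained).
- The set is bounded below by 0; 6/n -> 0 so 0 is the greatest lower bound.
- 0 is not in the set, so inf = 0 is not attained.
Conclusion: sup(S) = 6, attained in S.

6


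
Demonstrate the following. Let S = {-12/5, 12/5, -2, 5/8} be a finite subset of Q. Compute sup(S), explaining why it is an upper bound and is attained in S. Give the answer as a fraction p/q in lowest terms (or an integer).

S is finite, so sup(S) = max(S).
Sorted decreasing:
12/5, 5/8, -2, -12/5
The extremum is 12/5.
For every x in S, x <= 12/5. And 12/5 is in S, so it is attained.
Therefore sup(S) = 12/5.

12/5


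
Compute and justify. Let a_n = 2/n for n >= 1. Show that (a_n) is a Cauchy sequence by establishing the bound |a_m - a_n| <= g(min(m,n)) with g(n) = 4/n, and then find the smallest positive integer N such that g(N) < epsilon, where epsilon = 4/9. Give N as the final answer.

For any m, n >= 1, by the triangle inequality:
|a_m - a_n| = |2/m - 2/n| <= 2*1/m + 2*1/n <= 4/min(m,n).
So g(n) = 4/n bounds the Cauchy difference. Since g(n) -> 0, (a_n) is Cauchy.
Now solve g(N) < 4/9: 4/N < 4/9 <=> N > 4 / (4/9) = 9.
The smallest integer strictly greater than 9 is N = 10.
Check: g(10) = 4/10 = 2/5 < 4/9; g(9) = 4/9 >= 4/9. So N = 10.

10


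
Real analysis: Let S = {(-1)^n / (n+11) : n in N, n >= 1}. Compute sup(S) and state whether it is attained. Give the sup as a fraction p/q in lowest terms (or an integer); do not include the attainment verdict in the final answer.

Analysis:
- Values: -1/12, 1/13, -1/14, 1/15, -1/16, ...
- Positive terms (even n): 1/(2+11), 1/(4+11), ... decreasing -> max = 1/13 (n=2).
- Negative terms (odd n): -1/(1+11), -1/(3+11), ... increasing -> min = -1/12 (n=1).
- So sup = 1/13 (attained at n=2); inf = -1/12 (attained at n=1).
Conclusion: sup(S) = 1/13, attained in S.

1/13


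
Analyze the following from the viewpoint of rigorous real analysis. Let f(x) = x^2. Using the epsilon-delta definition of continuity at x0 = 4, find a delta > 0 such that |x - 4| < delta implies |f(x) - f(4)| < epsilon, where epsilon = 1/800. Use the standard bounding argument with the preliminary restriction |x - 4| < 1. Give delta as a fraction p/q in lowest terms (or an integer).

Factor: |x^2 - (4)^2| = |x - 4| * |x + 4|.
Impose |x - 4| < 1 first. Then |x + 4| = |(x - 4) + 2*(4)| <= |x - 4| + 2*|4| < 1 + 8 = 9.
So |x^2 - (4)^2| < delta * 9.
We need delta * 9 <= 1/800, i.e. delta <= 1/800/9 = 1/7200.
Since 1/7200 < 1, this is tighter than 1; take delta = 1/7200.
So delta = 1/7200 works.

1/7200


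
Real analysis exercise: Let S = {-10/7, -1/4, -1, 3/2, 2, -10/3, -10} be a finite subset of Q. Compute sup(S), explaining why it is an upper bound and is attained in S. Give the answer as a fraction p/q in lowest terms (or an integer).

S is finite, so sup(S) = max(S).
Sorted decreasing:
2, 3/2, -1/4, -1, -10/7, -10/3, -10
The extremum is 2.
For every x in S, x <= 2. And 2 is in S, so it is attained.
Therefore sup(S) = 2.

2


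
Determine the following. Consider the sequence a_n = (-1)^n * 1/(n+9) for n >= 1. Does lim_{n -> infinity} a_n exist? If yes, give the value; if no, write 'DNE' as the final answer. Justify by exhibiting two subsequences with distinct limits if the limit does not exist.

Examine the behaviour of a_n along subsequences.
Even-n subsequence a_{2k} = 1/(2k+9) -> 0. Odd-n subsequence a_{2k+1} = -1/(2k+10) -> 0. Both tend to 0, which suggests the limit is 0; verify directly.
|a_n - 0| = 1/(n+9) < 1/n for every n >= 1.
Given epsilon > 0, choose a positive integer N > 1/epsilon. Then for all n >= N, |a_n| < 1/n <= 1/N < epsilon.
So by the definition of the limit, lim a_n exists and equals 0.

0


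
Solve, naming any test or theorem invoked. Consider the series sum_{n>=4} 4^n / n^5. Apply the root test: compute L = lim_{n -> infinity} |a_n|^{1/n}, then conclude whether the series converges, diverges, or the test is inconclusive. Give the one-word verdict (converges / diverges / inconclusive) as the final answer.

Let a_n denote the general term. Form |a_n|^(1/n) and simplify:
|a_n|^(1/n) = 4/n^(5/n)
Take the limit as n -> infinity: L = 4.
Since L = 4 > 1, the root test implies divergence.

diverges


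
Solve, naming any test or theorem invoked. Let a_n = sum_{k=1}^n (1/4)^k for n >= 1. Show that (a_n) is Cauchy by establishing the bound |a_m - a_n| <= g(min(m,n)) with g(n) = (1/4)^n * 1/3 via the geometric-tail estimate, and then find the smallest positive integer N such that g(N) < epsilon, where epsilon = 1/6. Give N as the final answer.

For m > n >= 1: |a_m - a_n| = sum_{k=n+1}^m (1/4)^k < sum_{k=n+1}^infinity (1/4)^k = (1/4)^(n+1) / (1 - 1/4) = (1/4)^n * (1/4) * (4/3) = (1/4)^n * 1/3.
So g(n) = (1/4)^n / 3. Since g(n) -> 0, (a_n) is Cauchy.
Now solve g(N) < 1/6: (1/4)^N / 3 < 1/6 <=> 4^N > 1 / (3 * 1/6) = 2.
Check powers of 4: 4^0 = 1 <= 2, 4^1 = 4 > 2.
So the smallest such N is 1. Check: g(1) = 1/(3 * 4) = 1/12 < 1/6.

1


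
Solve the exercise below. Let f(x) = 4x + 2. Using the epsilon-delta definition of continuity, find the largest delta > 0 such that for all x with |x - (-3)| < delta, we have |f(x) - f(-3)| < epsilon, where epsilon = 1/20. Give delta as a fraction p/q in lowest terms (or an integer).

We compute f(-3) = 4*(-3) + 2 = -10.
|f(x) - f(-3)| = |4x + 2 - (-10)| = |4(x - (-3))| = 4|x - (-3)|.
We need 4|x - (-3)| < 1/20, i.e. |x - (-3)| < 1/20 / 4 = 1/80.
So any delta <= 1/80 works. Conversely, if delta > 1/80, then x = -3 + 1/80 satisfies |x - (-3)| = 1/80 < delta but |f(x) - f(-3)| = 4 * 1/80 = 1/20, which is not < 1/20; so no larger delta works.
Hence the largest such delta is 1/80.

1/80


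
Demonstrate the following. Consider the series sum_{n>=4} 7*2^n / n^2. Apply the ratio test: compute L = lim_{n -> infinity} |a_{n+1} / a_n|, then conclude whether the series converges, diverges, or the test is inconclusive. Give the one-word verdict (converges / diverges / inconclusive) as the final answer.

Let a_n denote the general term. Form the ratio a_{n+1}/a_n and simplify:
a_{n+1}/a_n = 2*n^2/(n + 1)^2
Take the limit as n -> infinity: L = 2.
Since L = 2 > 1 (or L = infinity), the ratio test implies the series diverges.

diverges


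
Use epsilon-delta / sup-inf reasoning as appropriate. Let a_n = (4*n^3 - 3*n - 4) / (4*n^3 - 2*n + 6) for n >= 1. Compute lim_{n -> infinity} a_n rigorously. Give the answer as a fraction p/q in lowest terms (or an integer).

Divide numerator and denominator by n^3, the highest power:
numerator / n^3 = 4 - 3/n^2 - 4/n^3
denominator / n^3 = 4 - 2/n^2 + 6/n^3
As n -> infinity, all terms of the form c/n^k (k >= 1) tend to 0.
So numerator / n^3 -> 4 and denominator / n^3 -> 4.
Therefore lim a_n = 1.

1


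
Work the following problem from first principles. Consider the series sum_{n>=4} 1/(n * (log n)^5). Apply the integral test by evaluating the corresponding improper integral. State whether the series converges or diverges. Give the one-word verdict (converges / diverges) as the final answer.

Let f(x) = 1/(x*log(x)^5). Then f is positive, continuous, and decreasing on [4, infinity), so the integral test applies.
Compute the improper integral int_{4}^infinity f(x) dx:
  antiderivative F(x) = -1/(4*log(x)^4).
  F(x) -> 0 as x -> infinity.  int = 0 - F(4) = 1/(4*log(4)^4) < infinity. By the integral test, the series converges.

converges


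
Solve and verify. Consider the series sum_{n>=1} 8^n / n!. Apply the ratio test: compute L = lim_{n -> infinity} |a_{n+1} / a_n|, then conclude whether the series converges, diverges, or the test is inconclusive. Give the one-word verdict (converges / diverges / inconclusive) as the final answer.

Let a_n denote the general term. Form the ratio a_{n+1}/a_n and simplify:
a_{n+1}/a_n = 8/(n + 1)
Take the limit as n -> infinity: L = 0.
Since L = 0 < 1, the ratio test implies the series converges.

converges


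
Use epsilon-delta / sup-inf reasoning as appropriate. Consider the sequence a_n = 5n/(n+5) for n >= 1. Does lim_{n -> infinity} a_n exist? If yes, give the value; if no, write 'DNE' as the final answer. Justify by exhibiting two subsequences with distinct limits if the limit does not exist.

Examine the behaviour of a_n along subsequences.
Even-n subsequence a_{2k} = 5(2k)/(2k+5) -> 5. Odd-n subsequence a_{2k+1} = 5(2k+1)/(2k+6) -> 5. Both tend to 5, which suggests the limit is 5; verify directly.
|a_n - 5| = |5n - 5(n+5)| / (n+5) = 25/(n+5) < 25/n for every n >= 1.
Given epsilon > 0, choose a positive integer N > 25/epsilon. Then for all n >= N, |a_n - 5| < 25/n <= 25/N < epsilon.
So by the definition of the limit, lim a_n exists and equals 5.

5


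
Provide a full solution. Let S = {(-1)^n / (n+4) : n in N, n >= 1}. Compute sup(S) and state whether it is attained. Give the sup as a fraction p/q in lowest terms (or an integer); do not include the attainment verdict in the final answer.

Analysis:
- Values: -1/5, 1/6, -1/7, 1/8, -1/9, ...
- Positive terms (even n): 1/(2+4), 1/(4+4), ... decreasing -> max = 1/6 (n=2).
- Negative terms (odd n): -1/(1+4), -1/(3+4), ... increasing -> min = -1/5 (n=1).
- So sup = 1/6 (attained at n=2); inf = -1/5 (attained at n=1).
Conclusion: sup(S) = 1/6, attained in S.

1/6


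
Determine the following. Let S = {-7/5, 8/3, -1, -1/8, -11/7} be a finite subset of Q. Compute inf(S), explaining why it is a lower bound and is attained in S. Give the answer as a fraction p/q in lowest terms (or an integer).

S is finite, so inf(S) = min(S).
Sorted increasing:
-11/7, -7/5, -1, -1/8, 8/3
The extremum is -11/7.
For every x in S, x >= -11/7. And -11/7 is in S, so it is attained.
Therefore inf(S) = -11/7.

-11/7


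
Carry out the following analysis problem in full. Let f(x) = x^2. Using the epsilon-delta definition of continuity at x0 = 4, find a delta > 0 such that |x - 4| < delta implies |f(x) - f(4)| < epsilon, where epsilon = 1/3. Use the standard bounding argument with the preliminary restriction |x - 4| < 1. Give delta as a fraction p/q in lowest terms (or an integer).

Factor: |x^2 - (4)^2| = |x - 4| * |x + 4|.
Impose |x - 4| < 1 first. Then |x + 4| = |(x - 4) + 2*(4)| <= |x - 4| + 2*|4| < 1 + 8 = 9.
So |x^2 - (4)^2| < delta * 9.
We need delta * 9 <= 1/3, i.e. delta <= 1/3/9 = 1/27.
Since 1/27 < 1, this is tighter than 1; take delta = 1/27.
So delta = 1/27 works.

1/27


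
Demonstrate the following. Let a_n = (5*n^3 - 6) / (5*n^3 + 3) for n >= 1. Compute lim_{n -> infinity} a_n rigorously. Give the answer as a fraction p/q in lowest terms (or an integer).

Divide numerator and denominator by n^3, the highest power:
numerator / n^3 = 5 - 6/n^3
denominator / n^3 = 5 + 3/n^3
As n -> infinity, all terms of the form c/n^k (k >= 1) tend to 0.
So numerator / n^3 -> 5 and denominator / n^3 -> 5.
Therefore lim a_n = 1.

1


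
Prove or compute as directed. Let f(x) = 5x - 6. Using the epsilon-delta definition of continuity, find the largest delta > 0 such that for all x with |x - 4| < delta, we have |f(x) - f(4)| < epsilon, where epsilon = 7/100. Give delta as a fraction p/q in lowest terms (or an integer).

We compute f(4) = 5*(4) - 6 = 14.
|f(x) - f(4)| = |5x - 6 - (14)| = |5(x - 4)| = 5|x - 4|.
We need 5|x - 4| < 7/100, i.e. |x - 4| < 7/100 / 5 = 7/500.
So any delta <= 7/500 works. Conversely, if delta > 7/500, then x = 4 + 7/500 satisfies |x - 4| = 7/500 < delta but |f(x) - f(4)| = 5 * 7/500 = 7/100, which is not < 7/100; so no larger delta works.
Hence the largest such delta is 7/500.

7/500


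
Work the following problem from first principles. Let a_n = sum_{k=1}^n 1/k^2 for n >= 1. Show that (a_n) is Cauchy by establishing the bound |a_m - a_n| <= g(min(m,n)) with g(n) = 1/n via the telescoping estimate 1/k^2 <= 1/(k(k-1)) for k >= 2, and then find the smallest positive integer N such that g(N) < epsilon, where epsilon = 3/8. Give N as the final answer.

For m > n >= 1: |a_m - a_n| = sum_{k=n+1}^m 1/k^2.
Use 1/k^2 <= 1/(k(k-1)) = 1/(k-1) - 1/k for k >= 2:
sum_{k=n+1}^m 1/k^2 <= sum_{k=n+1}^m (1/(k-1) - 1/k) = 1/n - 1/m <= 1/n.
By symmetry the same bound holds with n,m swapped, so |a_m - a_n| <= 1/min(m,n) = g(min(m,n)). Since g(n) -> 0, (a_n) is Cauchy.
Now solve g(N) < 3/8: 1/N < 3/8 <=> N > 1/(3/8) = 8/3.
The smallest integer strictly greater than 8/3 is N = 3.
Check: g(3) = 1/3 < 3/8; g(2) = 1/2 >= 3/8. So N = 3.

3


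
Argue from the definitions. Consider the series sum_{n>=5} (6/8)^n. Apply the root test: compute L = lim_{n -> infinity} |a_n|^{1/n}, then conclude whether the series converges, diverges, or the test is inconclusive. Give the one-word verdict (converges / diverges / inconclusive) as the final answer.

Let a_n denote the general term. Form |a_n|^(1/n) and simplify:
|a_n|^(1/n) = 3/4
Take the limit as n -> infinity: L = 3/4.
Since L = 3/4 < 1, the root test implies convergence.

converges


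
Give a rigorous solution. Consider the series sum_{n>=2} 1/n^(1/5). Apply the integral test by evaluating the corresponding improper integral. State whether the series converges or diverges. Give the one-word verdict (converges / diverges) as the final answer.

Let f(x) = x^(-1/5). Then f is positive, continuous, and decreasing on [2, infinity), so the integral test applies.
Compute the improper integral int_{2}^infinity f(x) dx:
  antiderivative F(x) = 5*x^(4/5)/4.
  As x -> infinity, F(x) -> infinity (since p = 1/5 < 1).
  So the integral diverges. By the integral test, the series diverges.

diverges


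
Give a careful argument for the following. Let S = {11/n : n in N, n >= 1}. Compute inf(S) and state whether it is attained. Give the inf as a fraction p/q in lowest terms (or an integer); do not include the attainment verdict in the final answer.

Analysis:
- Values: 11, 11/2, 11/3, 11/4, ... strictly decreasing.
- The maximum is 11 (n=1); sup = 11 (attained).
- The set is bounded below by 0; 11/n -> 0 so 0 is the greatest lower bound.
- 0 is not in the set, so inf = 0 is not attained.
Conclusion: inf(S) = 0, not attained in S.

0


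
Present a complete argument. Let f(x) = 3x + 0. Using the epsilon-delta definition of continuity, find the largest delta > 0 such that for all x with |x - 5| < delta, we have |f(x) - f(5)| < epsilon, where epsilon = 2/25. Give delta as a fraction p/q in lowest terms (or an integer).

We compute f(5) = 3*(5) + 0 = 15.
|f(x) - f(5)| = |3x + 0 - (15)| = |3(x - 5)| = 3|x - 5|.
We need 3|x - 5| < 2/25, i.e. |x - 5| < 2/25 / 3 = 2/75.
So any delta <= 2/75 works. Conversely, if delta > 2/75, then x = 5 + 2/75 satisfies |x - 5| = 2/75 < delta but |f(x) - f(5)| = 3 * 2/75 = 2/25, which is not < 2/25; so no larger delta works.
Hence the largest such delta is 2/75.

2/75


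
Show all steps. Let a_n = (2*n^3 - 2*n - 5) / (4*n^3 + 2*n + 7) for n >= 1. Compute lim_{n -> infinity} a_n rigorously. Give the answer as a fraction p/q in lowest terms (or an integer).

Divide numerator and denominator by n^3, the highest power:
numerator / n^3 = 2 - 2/n^2 - 5/n^3
denominator / n^3 = 4 + 2/n^2 + 7/n^3
As n -> infinity, all terms of the form c/n^k (k >= 1) tend to 0.
So numerator / n^3 -> 2 and denominator / n^3 -> 4.
Therefore lim a_n = 1/2.

1/2


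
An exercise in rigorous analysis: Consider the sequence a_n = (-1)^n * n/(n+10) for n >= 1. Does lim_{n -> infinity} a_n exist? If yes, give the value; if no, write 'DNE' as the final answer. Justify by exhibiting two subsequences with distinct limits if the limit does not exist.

Examine the behaviour of a_n along subsequences.
a_{2k} = 2k/(2k+10) -> 1. a_{2k+1} = -(2k+1)/(2k+11) -> -1.
Since these two subsequential limits are 1 and -1, distinct, the full sequence cannot converge (a convergent sequence has all subsequences tending to the same limit). So lim a_n does not exist.

DNE


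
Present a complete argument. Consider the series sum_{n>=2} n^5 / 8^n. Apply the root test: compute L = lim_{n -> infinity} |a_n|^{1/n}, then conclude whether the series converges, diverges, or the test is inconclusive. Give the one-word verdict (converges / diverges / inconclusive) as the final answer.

Let a_n denote the general term. Form |a_n|^(1/n) and simplify:
|a_n|^(1/n) = n^(5/n)/8
Take the limit as n -> infinity: L = 1/8.
Since L = 1/8 < 1, the root test implies convergence.

converges


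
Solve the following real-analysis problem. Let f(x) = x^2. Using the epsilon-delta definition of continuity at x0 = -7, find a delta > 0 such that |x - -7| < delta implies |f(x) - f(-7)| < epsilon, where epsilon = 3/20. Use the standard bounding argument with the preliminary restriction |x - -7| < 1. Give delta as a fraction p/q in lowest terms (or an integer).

Factor: |x^2 - (-7)^2| = |x - -7| * |x + -7|.
Impose |x - -7| < 1 first. Then |x + -7| = |(x - -7) + 2*(-7)| <= |x - -7| + 2*|-7| < 1 + 14 = 15.
So |x^2 - (-7)^2| < delta * 15.
We need delta * 15 <= 3/20, i.e. delta <= 3/20/15 = 1/100.
Since 1/100 < 1, this is tighter than 1; take delta = 1/100.
So delta = 1/100 works.

1/100


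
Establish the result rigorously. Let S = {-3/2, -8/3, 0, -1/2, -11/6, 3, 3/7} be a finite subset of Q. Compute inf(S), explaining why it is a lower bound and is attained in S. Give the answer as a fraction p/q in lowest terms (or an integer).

S is finite, so inf(S) = min(S).
Sorted increasing:
-8/3, -11/6, -3/2, -1/2, 0, 3/7, 3
The extremum is -8/3.
For every x in S, x >= -8/3. And -8/3 is in S, so it is attained.
Therefore inf(S) = -8/3.

-8/3


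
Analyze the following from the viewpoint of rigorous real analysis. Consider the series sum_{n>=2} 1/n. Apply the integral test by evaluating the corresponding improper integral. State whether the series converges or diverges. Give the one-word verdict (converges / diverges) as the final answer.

Let f(x) = 1/x. Then f is positive, continuous, and decreasing on [2, infinity), so the integral test applies.
Compute the improper integral int_{2}^infinity f(x) dx:
  antiderivative F(x) = log(x).
  As x -> infinity, log(x) -> infinity.
  So int = infinity - log(2) = infinity. By the integral test, the series diverges.

diverges
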